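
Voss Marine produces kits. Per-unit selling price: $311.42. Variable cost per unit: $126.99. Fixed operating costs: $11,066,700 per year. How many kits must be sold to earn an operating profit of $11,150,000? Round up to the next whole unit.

120,462 kits

Each unit contributes $311.42 − $126.99 = $184.43.
Need Q such that Q × $184.43 − $11,066,700 = $11,150,000, i.e. Q = $22,216,700 / $184.43 = 120,461.42 → 120,462.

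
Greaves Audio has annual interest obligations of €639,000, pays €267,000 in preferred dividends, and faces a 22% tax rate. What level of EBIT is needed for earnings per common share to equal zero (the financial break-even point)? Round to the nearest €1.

Grossing the preferred dividend up to pre-tax terms: €267,000 / (1 − 0.22) = €342,307.69.
Financial break-even EBIT = interest + D_p ÷ (1 − t) = €639,000 + €342,307.69 = €981,307.69.

€981,308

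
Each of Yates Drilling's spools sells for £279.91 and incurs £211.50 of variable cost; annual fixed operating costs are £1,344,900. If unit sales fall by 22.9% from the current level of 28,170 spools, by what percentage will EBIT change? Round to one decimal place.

At 28,170 units, contribution = 28,170 × £68.41 = £1,927,109.70.
EBIT = £1,927,109.70 − £1,344,900 = £582,209.70.
So DOL = total CM / EBIT = £1,927,109.70 / £582,209.70 = 3.3100.
Operating income changes by 3.3100 × -22.9% = -75.8%.

-75.8%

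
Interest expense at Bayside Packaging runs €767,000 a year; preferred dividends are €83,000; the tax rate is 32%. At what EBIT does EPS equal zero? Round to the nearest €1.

Preferred dividends are paid after tax, so their pre-tax equivalent is €83,000 ÷ (1 − 0.32) = €122,058.82.
EPS = 0 when EBIT covers interest plus the pre-tax preferred burden: €767,000 + €122,058.82 = €889,058.82.

€889,059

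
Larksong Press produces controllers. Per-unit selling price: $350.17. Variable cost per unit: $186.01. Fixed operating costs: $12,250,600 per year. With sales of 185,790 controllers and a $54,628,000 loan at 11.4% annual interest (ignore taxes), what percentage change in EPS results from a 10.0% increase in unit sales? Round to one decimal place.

Contribution at this volume is 185,790 × $164.16 = $30,499,286.40.
EBIT = $30,499,286.40 − $12,250,600 = $18,248,686.40.
Interest = $6,227,592.00, so EBIT − I = $12,021,094.40.
DCL = total CM / (EBIT − I) = $30,499,286.40 / $12,021,094.40 = 2.5371.
EPS therefore changes by 2.5371 × (+10.0%) = +25.4%.

+25.4%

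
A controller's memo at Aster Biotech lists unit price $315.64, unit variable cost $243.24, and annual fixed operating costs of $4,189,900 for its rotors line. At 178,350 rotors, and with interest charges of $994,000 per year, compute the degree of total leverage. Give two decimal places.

Total contribution margin = 178,350 × $72.40 = $12,912,540.00.
Subtracting fixed costs: EBIT = $12,912,540.00 − $4,189,900 = $8,722,640.00. Interest = $994,000.00, so EBIT − I = $7,728,640.00.
Degree of total leverage = total CM / (EBIT − interest) = $12,912,540.00 / $7,728,640.00 = 1.6707.

1.67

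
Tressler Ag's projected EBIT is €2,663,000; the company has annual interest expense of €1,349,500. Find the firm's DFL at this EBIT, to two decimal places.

Annual interest charges come to €1,349,500.00.
Degree of financial leverage = EBIT / (EBIT − interest) = €2,663,000 / €1,313,500.00 = 2.0274.

2.03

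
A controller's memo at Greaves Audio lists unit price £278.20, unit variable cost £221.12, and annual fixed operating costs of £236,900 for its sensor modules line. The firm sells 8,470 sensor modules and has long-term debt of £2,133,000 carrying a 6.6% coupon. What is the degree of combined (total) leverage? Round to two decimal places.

4.57

At 8,470 units, contribution = 8,470 × £57.08 = £483,467.60.
EBIT = £483,467.60 − £236,900 = £246,567.60. Interest = £140,778.00.
DOL = £483,467.60 ÷ £246,567.60 = 1.9608; DFL = £246,567.60 ÷ £105,789.60 = 2.3307.
Combined leverage = 1.9608 × 2.3307 = 4.5700.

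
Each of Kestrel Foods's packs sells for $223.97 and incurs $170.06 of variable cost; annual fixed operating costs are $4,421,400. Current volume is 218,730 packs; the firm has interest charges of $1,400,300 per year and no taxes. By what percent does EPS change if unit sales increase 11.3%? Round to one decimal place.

Total contribution margin = 218,730 × $53.91 = $11,791,734.30.
Operating income = contribution − fixed costs = $11,791,734.30 − $4,421,400 = $7,370,334.30.
After interest of $1,400,300.00, pre-tax earnings = $5,970,034.30.
Degree of combined leverage = contribution ÷ (EBIT − I) = $11,791,734.30 ÷ $5,970,034.30 = 1.9752.
%ΔEPS = DCL × %ΔSales = 1.9752 × +11.3% = +22.3%.

+22.3%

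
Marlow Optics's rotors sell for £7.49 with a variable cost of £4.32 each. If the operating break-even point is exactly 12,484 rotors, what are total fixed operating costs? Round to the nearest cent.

£39,574.28

Contribution margin per unit = £7.49 − £4.32 = £3.17.
Fixed costs = break-even units × CM = 12,484 × £3.17 = £39,574.28.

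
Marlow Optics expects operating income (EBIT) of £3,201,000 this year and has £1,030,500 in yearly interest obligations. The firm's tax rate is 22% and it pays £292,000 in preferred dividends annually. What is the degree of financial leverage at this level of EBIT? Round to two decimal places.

Annual interest charges come to £1,030,500.00.
Pre-tax preferred-dividend burden = £292,000 ÷ (1 − 0.22) = £374,358.97.
DFL = EBIT ÷ [EBIT − I − D_p/(1−t)] = £3,201,000 ÷ [£3,201,000 − £1,030,500.00 − £374,358.97] = £3,201,000 ÷ £1,796,141.03 = 1.7822.

1.78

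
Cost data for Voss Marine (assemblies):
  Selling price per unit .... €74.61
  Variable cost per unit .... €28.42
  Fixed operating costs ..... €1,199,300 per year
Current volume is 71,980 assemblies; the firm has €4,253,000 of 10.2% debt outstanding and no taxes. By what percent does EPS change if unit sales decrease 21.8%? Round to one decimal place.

Total contribution margin = 71,980 × €46.19 = €3,324,756.20.
EBIT = €3,324,756.20 − €1,199,300 = €2,125,456.20.
Interest = €433,806.00, so EBIT − I = €1,691,650.20.
DCL = total CM / (EBIT − I) = €3,324,756.20 / €1,691,650.20 = 1.9654.
EPS therefore changes by 1.9654 × (-21.8%) = -42.8%.

-42.8%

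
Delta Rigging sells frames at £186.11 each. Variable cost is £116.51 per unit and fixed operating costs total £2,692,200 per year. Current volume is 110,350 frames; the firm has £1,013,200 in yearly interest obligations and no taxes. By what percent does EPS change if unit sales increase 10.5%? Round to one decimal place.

+20.3%

Contribution at this volume is 110,350 × £69.60 = £7,680,360.00.
EBIT = £7,680,360.00 − £2,692,200 = £4,988,160.00.
After interest of £1,013,200.00, pre-tax earnings = £3,974,960.00.
DCL = total CM / (EBIT − I) = £7,680,360.00 / £3,974,960.00 = 1.9322.
EPS therefore changes by 1.9322 × (+10.5%) = +20.3%.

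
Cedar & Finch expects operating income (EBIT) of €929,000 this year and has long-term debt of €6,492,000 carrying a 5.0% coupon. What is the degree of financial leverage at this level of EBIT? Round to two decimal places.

1.54

Annual interest charges come to €324,600.00.
DFL = EBIT ÷ (EBIT − I) = €929,000 ÷ (€929,000 − €324,600.00) = €929,000 ÷ €604,400.00 = 1.5371.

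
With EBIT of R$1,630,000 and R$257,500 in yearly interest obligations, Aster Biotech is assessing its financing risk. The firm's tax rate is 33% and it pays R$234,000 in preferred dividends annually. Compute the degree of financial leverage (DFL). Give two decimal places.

Annual interest charges come to R$257,500.00.
Preferred dividends grossed up pre-tax: R$234,000 / (1 − 0.33) = R$349,253.73.
DFL = EBIT ÷ [EBIT − I − D_p/(1−t)] = R$1,630,000 ÷ [R$1,630,000 − R$257,500.00 − R$349,253.73] = R$1,630,000 ÷ R$1,023,246.27 = 1.5930.

1.59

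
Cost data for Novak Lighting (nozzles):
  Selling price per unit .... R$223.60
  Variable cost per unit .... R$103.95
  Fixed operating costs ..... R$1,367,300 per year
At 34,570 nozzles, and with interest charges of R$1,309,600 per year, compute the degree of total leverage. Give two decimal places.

2.83

At 34,570 units, contribution = 34,570 × R$119.65 = R$4,136,300.50.
Operating income = contribution − fixed costs = R$4,136,300.50 − R$1,367,300 = R$2,769,000.50. Interest = R$1,309,600.00.
DOL = R$4,136,300.50 ÷ R$2,769,000.50 = 1.4938; DFL = R$2,769,000.50 ÷ R$1,459,400.50 = 1.8974.
DCL = DOL × DFL = 1.4938 × 1.8974 = 2.8343.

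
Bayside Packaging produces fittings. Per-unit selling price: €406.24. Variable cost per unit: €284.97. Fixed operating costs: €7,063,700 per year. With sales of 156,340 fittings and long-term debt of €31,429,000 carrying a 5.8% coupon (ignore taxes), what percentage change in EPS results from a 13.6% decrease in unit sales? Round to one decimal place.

Contribution at this volume is 156,340 × €121.27 = €18,959,351.80.
Subtracting fixed costs: EBIT = €18,959,351.80 − €7,063,700 = €11,895,651.80.
After interest of €1,822,882.00, pre-tax earnings = €10,072,769.80.
DCL = total CM / (EBIT − I) = €18,959,351.80 / €10,072,769.80 = 1.8822.
%ΔEPS = DCL × %ΔSales = 1.8822 × -13.6% = -25.6%.

-25.6%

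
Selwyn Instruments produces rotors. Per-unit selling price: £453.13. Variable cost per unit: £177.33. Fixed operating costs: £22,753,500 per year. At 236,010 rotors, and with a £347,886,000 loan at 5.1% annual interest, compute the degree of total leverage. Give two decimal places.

2.65

Total contribution margin = 236,010 × £275.80 = £65,091,558.00.
Subtracting fixed costs: EBIT = £65,091,558.00 − £22,753,500 = £42,338,058.00. Interest = £17,742,186.00.
DOL = £65,091,558.00 ÷ £42,338,058.00 = 1.5374; DFL = £42,338,058.00 ÷ £24,595,872.00 = 1.7213.
DCL = DOL × DFL = 1.5374 × 1.7213 = 2.6463.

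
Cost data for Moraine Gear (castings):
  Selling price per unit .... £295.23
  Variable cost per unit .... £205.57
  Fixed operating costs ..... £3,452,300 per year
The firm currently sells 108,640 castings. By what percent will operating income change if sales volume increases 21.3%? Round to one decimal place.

At 108,640 units, contribution = 108,640 × £89.66 = £9,740,662.40.
EBIT = £9,740,662.40 − £3,452,300 = £6,288,362.40.
Degree of operating leverage = £9,740,662.40 / £6,288,362.40 = 1.5490.
%ΔEBIT = DOL × %ΔSales = 1.5490 × +21.3% = +33.0%.

+33.0%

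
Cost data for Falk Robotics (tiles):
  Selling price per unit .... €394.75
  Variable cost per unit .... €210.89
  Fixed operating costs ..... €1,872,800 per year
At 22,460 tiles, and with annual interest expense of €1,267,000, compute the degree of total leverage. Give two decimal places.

Contribution at this volume is 22,460 × €183.86 = €4,129,495.60.
EBIT = €4,129,495.60 − €1,872,800 = €2,256,695.60. Interest = €1,267,000.00, so EBIT − I = €989,695.60.
Degree of total leverage = total CM / (EBIT − interest) = €4,129,495.60 / €989,695.60 = 4.1725.

4.17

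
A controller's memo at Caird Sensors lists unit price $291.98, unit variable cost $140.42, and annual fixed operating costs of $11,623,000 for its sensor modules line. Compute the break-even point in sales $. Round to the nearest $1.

$22,391,683

Contribution margin per unit = $291.98 − $140.42 = $151.56, a CM ratio of $151.56 ÷ $291.98 = 0.5191.
Break-even sales = FC ÷ CM ratio = $11,623,000 × $291.98 / $151.56 = $22,391,683.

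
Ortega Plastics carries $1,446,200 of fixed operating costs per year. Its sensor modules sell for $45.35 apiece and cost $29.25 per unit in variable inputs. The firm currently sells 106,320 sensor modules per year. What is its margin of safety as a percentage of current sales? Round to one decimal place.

15.5%

Each unit contributes $45.35 − $29.25 = $16.10. Break-even units = $1,446,200 ÷ $16.10 = 89,826.09; break-even revenue = 89,826.09 × $45.35 = $4,073,613.04.
Current sales = 106,320 × $45.35 = $4,821,612.00.
Margin of safety = ($4,821,612.00 − $4,073,613.04) ÷ $4,821,612.00 = 15.5%.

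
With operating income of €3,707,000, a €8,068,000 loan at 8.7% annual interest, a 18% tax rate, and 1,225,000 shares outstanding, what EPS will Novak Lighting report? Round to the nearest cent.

Pre-tax income = €3,707,000 − €701,916.00 = €3,005,084.00.
Net income = €3,005,084.00 × (1 − 0.18) = €2,464,168.88.
EPS = €2,464,168.88 ÷ 1,225,000 = €2.01.

€2.01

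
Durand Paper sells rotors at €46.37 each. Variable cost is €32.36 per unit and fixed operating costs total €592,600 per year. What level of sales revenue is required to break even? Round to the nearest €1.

CM per unit = €46.37 − €32.36 = €14.01; CM ratio = €14.01 / €46.37 = 0.3021.
Break-even revenue = fixed costs × price ÷ CM = €592,600 × €46.37 ÷ €14.01 = €1,961,375.

€1,961,375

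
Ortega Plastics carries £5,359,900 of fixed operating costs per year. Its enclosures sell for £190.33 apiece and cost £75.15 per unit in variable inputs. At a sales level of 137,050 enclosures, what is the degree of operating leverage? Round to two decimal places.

1.51

Contribution at this volume is 137,050 × £115.18 = £15,785,419.00.
Operating income = contribution − fixed costs = £15,785,419.00 − £5,359,900 = £10,425,519.00.
DOL = contribution ÷ EBIT = £15,785,419.00 ÷ £10,425,519.00 = 1.5141.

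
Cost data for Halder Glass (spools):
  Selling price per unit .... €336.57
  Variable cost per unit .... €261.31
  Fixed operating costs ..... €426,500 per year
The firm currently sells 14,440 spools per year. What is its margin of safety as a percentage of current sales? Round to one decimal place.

60.8%

Each unit contributes €336.57 − €261.31 = €75.26. Break-even units = €426,500 ÷ €75.26 = 5,667.02; break-even revenue = 5,667.02 × €336.57 = €1,907,349.26.
Actual sales revenue = 14,440 × €336.57 = €4,860,070.80.
Margin of safety = (€4,860,070.80 − €1,907,349.26) ÷ €4,860,070.80 = 60.8%.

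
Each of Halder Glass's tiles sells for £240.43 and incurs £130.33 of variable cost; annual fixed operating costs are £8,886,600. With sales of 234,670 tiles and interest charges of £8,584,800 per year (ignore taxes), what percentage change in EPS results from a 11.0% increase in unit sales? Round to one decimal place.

+34.0%

Contribution at this volume is 234,670 × £110.10 = £25,837,167.00.
Subtracting fixed costs: EBIT = £25,837,167.00 − £8,886,600 = £16,950,567.00.
After interest of £8,584,800.00, pre-tax earnings = £8,365,767.00.
DCL = total CM / (EBIT − I) = £25,837,167.00 / £8,365,767.00 = 3.0884.
EPS therefore changes by 3.0884 × (+11.0%) = +34.0%.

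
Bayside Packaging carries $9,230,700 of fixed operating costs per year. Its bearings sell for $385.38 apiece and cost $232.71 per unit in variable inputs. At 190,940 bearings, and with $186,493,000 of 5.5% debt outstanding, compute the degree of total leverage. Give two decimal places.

3.02

Total contribution margin = 190,940 × $152.67 = $29,150,809.80.
Operating income = contribution − fixed costs = $29,150,809.80 − $9,230,700 = $19,920,109.80. Interest = $10,257,115.00, so EBIT − I = $9,662,994.80.
DCL = contribution ÷ (EBIT − I) = $29,150,809.80 ÷ $9,662,994.80 = 3.0167.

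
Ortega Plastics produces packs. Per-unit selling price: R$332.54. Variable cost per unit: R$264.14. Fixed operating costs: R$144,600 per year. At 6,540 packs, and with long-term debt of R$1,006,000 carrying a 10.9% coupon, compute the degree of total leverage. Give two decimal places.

2.32

At 6,540 units, contribution = 6,540 × R$68.40 = R$447,336.00.
EBIT = R$447,336.00 − R$144,600 = R$302,736.00. Interest = R$109,654.00.
DOL = R$447,336.00 ÷ R$302,736.00 = 1.4776; DFL = R$302,736.00 ÷ R$193,082.00 = 1.5679.
DCL = DOL × DFL = 1.4776 × 1.5679 = 2.3167.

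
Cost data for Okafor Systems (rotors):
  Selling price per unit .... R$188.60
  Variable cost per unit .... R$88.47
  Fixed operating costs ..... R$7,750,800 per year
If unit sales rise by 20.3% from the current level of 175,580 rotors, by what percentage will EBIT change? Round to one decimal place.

Contribution at this volume is 175,580 × R$100.13 = R$17,580,825.40.
EBIT = R$17,580,825.40 − R$7,750,800 = R$9,830,025.40.
DOL = contribution ÷ EBIT = R$17,580,825.40 ÷ R$9,830,025.40 = 1.7885.
Operating income changes by 1.7885 × +20.3% = +36.3%.

+36.3%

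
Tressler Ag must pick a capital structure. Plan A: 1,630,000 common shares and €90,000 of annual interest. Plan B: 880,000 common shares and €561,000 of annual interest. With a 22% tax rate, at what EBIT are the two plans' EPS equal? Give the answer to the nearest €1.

€1,113,640

Set EPS_A = EPS_B: (EBIT − €90,000)(1 − 0.22) ÷ 1,630,000 = (EBIT − €561,000)(1 − 0.22) ÷ 880,000.
The (1 − t) factor cancels: (EBIT − 90,000) × 880,000 = (EBIT − 561,000) × 1,630,000.
EBIT × (1,630,000 − 880,000) = 561,000 × 1,630,000 − 90,000 × 880,000 = 835,230,000,000, so EBIT = 835,230,000,000 ÷ 750,000 = 1,113,640.00.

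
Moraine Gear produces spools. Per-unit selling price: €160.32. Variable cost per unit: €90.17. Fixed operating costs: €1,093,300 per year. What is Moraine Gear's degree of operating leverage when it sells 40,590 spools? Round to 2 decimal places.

Total contribution margin = 40,590 × €70.15 = €2,847,388.50.
Subtracting fixed costs: EBIT = €2,847,388.50 − €1,093,300 = €1,754,088.50.
DOL = contribution ÷ EBIT = €2,847,388.50 ÷ €1,754,088.50 = 1.6233.

1.62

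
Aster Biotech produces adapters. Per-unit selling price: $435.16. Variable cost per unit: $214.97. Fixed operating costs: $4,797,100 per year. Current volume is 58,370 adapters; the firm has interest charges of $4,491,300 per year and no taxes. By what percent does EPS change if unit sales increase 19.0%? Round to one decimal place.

+68.5%

At 58,370 units, contribution = 58,370 × $220.19 = $12,852,490.30.
Operating income = contribution − fixed costs = $12,852,490.30 − $4,797,100 = $8,055,390.30.
After interest of $4,491,300.00, pre-tax earnings = $3,564,090.30.
Degree of combined leverage = contribution ÷ (EBIT − I) = $12,852,490.30 ÷ $3,564,090.30 = 3.6061.
EPS therefore changes by 3.6061 × (+19.0%) = +68.5%.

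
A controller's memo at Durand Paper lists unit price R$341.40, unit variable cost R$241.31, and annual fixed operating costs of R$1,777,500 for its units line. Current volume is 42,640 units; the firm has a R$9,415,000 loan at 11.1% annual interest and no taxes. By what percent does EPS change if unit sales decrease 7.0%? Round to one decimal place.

Contribution at this volume is 42,640 × R$100.09 = R$4,267,837.60.
EBIT = R$4,267,837.60 − R$1,777,500 = R$2,490,337.60.
Interest = R$1,045,065.00, so EBIT − I = R$1,445,272.60.
DCL = total CM / (EBIT − I) = R$4,267,837.60 / R$1,445,272.60 = 2.9530.
%ΔEPS = DCL × %ΔSales = 2.9530 × -7.0% = -20.7%.

-20.7%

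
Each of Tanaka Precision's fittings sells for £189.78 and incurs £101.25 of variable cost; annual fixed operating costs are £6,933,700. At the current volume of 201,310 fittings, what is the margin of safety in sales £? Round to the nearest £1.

£23,340,977

Each unit contributes £189.78 − £101.25 = £88.53. Break-even units = £6,933,700 ÷ £88.53 = 78,320.34; break-even revenue = 78,320.34 × £189.78 = £14,863,634.77.
Actual sales revenue = 201,310 × £189.78 = £38,204,611.80.
Margin of safety = £38,204,611.80 − £14,863,634.77 = £23,340,977.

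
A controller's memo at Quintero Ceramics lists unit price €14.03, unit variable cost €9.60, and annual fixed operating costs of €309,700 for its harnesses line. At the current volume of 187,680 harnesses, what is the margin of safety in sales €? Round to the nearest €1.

Each unit contributes €14.03 − €9.60 = €4.43. Break-even units = €309,700 ÷ €4.43 = 69,909.71; break-even revenue = 69,909.71 × €14.03 = €980,833.18.
Actual sales revenue = 187,680 × €14.03 = €2,633,150.40.
Margin of safety = €2,633,150.40 − €980,833.18 = €1,652,317.

€1,652,317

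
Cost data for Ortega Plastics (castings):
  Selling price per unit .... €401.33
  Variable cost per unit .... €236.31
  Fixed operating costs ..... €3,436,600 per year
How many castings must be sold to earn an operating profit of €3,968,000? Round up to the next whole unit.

Unit CM = price − variable cost = €401.33 − €236.31 = €165.02.
Need Q such that Q × €165.02 − €3,436,600 = €3,968,000, i.e. Q = €7,404,600 / €165.02 = 44,870.92 → 44,871.

44,871 castings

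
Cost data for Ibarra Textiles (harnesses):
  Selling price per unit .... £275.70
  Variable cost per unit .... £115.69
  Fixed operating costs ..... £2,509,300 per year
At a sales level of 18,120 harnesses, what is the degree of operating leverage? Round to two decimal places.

Contribution at this volume is 18,120 × £160.01 = £2,899,381.20.
EBIT = £2,899,381.20 − £2,509,300 = £390,081.20.
So DOL = total CM / EBIT = £2,899,381.20 / £390,081.20 = 7.4328.

7.43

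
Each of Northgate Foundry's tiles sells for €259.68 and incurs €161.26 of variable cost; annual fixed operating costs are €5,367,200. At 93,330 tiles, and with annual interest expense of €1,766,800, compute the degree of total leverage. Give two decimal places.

4.48

At 93,330 units, contribution = 93,330 × €98.42 = €9,185,538.60.
Subtracting fixed costs: EBIT = €9,185,538.60 − €5,367,200 = €3,818,338.60. Interest = €1,766,800.00, so EBIT − I = €2,051,538.60.
Degree of total leverage = total CM / (EBIT − interest) = €9,185,538.60 / €2,051,538.60 = 4.4774.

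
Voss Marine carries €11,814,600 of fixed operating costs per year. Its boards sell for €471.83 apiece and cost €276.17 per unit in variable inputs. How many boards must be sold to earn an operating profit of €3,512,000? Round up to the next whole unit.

78,333 boards

Contribution margin per unit = €471.83 − €276.17 = €195.66.
Required volume = (fixed costs + target profit) ÷ CM = (€11,814,600 + €3,512,000) ÷ €195.66 = 78,332.82, so 78,333 boards.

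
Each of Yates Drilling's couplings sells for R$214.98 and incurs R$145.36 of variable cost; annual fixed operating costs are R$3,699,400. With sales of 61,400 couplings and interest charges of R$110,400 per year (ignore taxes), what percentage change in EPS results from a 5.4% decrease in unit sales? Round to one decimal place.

Total contribution margin = 61,400 × R$69.62 = R$4,274,668.00.
Subtracting fixed costs: EBIT = R$4,274,668.00 − R$3,699,400 = R$575,268.00.
Interest = R$110,400.00, so EBIT − I = R$464,868.00.
Degree of combined leverage = contribution ÷ (EBIT − I) = R$4,274,668.00 ÷ R$464,868.00 = 9.1954.
EPS therefore changes by 9.1954 × (-5.4%) = -49.7%.

-49.7%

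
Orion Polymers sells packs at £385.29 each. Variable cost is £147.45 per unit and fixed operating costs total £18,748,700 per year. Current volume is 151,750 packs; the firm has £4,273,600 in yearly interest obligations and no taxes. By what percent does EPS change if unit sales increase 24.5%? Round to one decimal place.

+67.7%

Total contribution margin = 151,750 × £237.84 = £36,092,220.00.
Operating income = contribution − fixed costs = £36,092,220.00 − £18,748,700 = £17,343,520.00.
After interest of £4,273,600.00, pre-tax earnings = £13,069,920.00.
Degree of combined leverage = contribution ÷ (EBIT − I) = £36,092,220.00 ÷ £13,069,920.00 = 2.7615.
EPS therefore changes by 2.7615 × (+24.5%) = +67.7%.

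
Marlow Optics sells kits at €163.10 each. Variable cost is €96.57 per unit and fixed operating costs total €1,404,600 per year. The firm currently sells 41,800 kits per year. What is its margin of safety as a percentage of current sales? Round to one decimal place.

Unit CM = price − variable cost = €163.10 − €96.57 = €66.53. Break-even units = €1,404,600 ÷ €66.53 = 21,112.28; break-even revenue = 21,112.28 × €163.10 = €3,443,412.90.
Current sales = 41,800 × €163.10 = €6,817,580.00.
Margin of safety = (€6,817,580.00 − €3,443,412.90) ÷ €6,817,580.00 = 49.5%.

49.5%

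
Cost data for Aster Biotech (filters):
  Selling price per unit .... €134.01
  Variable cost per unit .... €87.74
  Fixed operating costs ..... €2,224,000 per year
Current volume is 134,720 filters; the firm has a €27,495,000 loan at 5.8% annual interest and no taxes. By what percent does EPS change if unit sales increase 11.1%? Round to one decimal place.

+28.7%

At 134,720 units, contribution = 134,720 × €46.27 = €6,233,494.40.
EBIT = €6,233,494.40 − €2,224,000 = €4,009,494.40.
Interest = €1,594,710.00, so EBIT − I = €2,414,784.40.
Degree of combined leverage = contribution ÷ (EBIT − I) = €6,233,494.40 ÷ €2,414,784.40 = 2.5814.
%ΔEPS = DCL × %ΔSales = 2.5814 × +11.1% = +28.7%.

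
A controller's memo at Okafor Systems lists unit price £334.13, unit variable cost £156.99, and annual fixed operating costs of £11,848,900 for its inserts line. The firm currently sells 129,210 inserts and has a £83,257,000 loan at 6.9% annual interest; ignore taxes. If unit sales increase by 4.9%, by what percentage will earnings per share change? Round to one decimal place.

Contribution at this volume is 129,210 × £177.14 = £22,888,259.40.
EBIT = £22,888,259.40 − £11,848,900 = £11,039,359.40.
Interest = £5,744,733.00, so EBIT − I = £5,294,626.40.
DCL = total CM / (EBIT − I) = £22,888,259.40 / £5,294,626.40 = 4.3229.
EPS therefore changes by 4.3229 × (+4.9%) = +21.2%.

+21.2%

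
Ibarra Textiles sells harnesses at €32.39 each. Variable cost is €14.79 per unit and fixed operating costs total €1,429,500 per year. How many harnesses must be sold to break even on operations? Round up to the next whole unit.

81,222 harnesses

Each unit contributes €32.39 − €14.79 = €17.60.
Break-even volume = fixed costs ÷ CM per unit = €1,429,500 ÷ €17.60 = 81,221.59, so 81,222 harnesses.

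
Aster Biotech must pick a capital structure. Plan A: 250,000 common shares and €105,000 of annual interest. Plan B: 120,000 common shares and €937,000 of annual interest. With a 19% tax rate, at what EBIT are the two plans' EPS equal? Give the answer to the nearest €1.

Set EPS_A = EPS_B: (EBIT − €105,000)(1 − 0.19) ÷ 250,000 = (EBIT − €937,000)(1 − 0.19) ÷ 120,000.
Cancelling (1 − t) and cross-multiplying: 120,000·(EBIT − 105,000) = 250,000·(EBIT − 937,000).
EBIT × (250,000 − 120,000) = 937,000 × 250,000 − 105,000 × 120,000 = 221,650,000,000, so EBIT = 221,650,000,000 ÷ 130,000 = 1,705,000.00.

€1,705,000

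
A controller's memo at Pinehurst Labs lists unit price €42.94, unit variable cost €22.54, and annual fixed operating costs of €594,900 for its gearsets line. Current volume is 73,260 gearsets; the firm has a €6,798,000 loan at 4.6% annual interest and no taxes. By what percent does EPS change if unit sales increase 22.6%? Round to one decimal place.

+57.5%

Total contribution margin = 73,260 × €20.40 = €1,494,504.00.
EBIT = €1,494,504.00 − €594,900 = €899,604.00.
Interest = €312,708.00, so EBIT − I = €586,896.00.
DCL = total CM / (EBIT − I) = €1,494,504.00 / €586,896.00 = 2.5465.
%ΔEPS = DCL × %ΔSales = 2.5465 × +22.6% = +57.5%.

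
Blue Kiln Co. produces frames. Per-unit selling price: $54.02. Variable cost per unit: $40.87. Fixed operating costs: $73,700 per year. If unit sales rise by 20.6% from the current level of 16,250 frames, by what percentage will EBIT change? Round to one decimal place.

Contribution at this volume is 16,250 × $13.15 = $213,687.50.
EBIT = $213,687.50 − $73,700 = $139,987.50.
So DOL = total CM / EBIT = $213,687.50 / $139,987.50 = 1.5265.
%ΔEBIT = DOL × %ΔSales = 1.5265 × +20.6% = +31.4%.

+31.4%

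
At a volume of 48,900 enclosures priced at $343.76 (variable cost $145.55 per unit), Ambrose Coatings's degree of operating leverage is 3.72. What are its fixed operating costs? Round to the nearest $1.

Contribution at this volume is 48,900 × $198.21 = $9,692,469.00.
DOL = contribution / EBIT, so EBIT = $9,692,469.00 / 3.72 = $2,605,502.42.
Fixed costs = CM − EBIT = $9,692,469.00 − $2,605,502.42 = $7,086,967.

$7,086,967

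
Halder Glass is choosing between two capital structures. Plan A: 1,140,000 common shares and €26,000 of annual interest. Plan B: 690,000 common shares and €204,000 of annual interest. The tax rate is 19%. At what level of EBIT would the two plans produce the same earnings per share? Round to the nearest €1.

€476,933

At indifference, (EBIT − 26,000)(1 − t)/1,140,000 = (EBIT − 204,000)(1 − t)/690,000.
The (1 − t) factor cancels: (EBIT − 26,000) × 690,000 = (EBIT − 204,000) × 1,140,000.
Solving, EBIT = (204,000·1,140,000 − 26,000·690,000) / (1,140,000 − 690,000) = 214,620,000,000 / 450,000 = 476,933.33.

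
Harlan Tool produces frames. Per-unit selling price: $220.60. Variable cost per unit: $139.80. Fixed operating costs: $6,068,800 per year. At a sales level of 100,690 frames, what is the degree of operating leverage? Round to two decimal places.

Contribution at this volume is 100,690 × $80.80 = $8,135,752.00.
EBIT = $8,135,752.00 − $6,068,800 = $2,066,952.00.
So DOL = total CM / EBIT = $8,135,752.00 / $2,066,952.00 = 3.9361.

3.94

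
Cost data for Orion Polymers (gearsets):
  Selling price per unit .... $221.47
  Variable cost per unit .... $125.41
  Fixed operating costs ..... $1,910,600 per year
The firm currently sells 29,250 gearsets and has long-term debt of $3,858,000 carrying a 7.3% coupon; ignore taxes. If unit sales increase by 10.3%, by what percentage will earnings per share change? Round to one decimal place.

+46.9%

Contribution at this volume is 29,250 × $96.06 = $2,809,755.00.
Subtracting fixed costs: EBIT = $2,809,755.00 − $1,910,600 = $899,155.00.
Interest = $281,634.00, so EBIT − I = $617,521.00.
Degree of combined leverage = contribution ÷ (EBIT − I) = $2,809,755.00 ÷ $617,521.00 = 4.5501.
EPS therefore changes by 4.5501 × (+10.3%) = +46.9%.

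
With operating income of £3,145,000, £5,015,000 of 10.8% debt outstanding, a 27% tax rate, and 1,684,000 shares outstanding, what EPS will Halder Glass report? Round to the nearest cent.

£1.13

Pre-tax income = £3,145,000 − £541,620.00 = £2,603,380.00.
After tax at 27%: net income = £2,603,380.00 × 0.73 = £1,900,467.40.
EPS = £1,900,467.40 ÷ 1,684,000 = £1.13.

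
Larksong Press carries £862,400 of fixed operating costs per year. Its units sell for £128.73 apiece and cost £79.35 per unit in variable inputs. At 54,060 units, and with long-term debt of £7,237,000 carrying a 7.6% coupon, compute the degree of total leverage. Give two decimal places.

Total contribution margin = 54,060 × £49.38 = £2,669,482.80.
Operating income = contribution − fixed costs = £2,669,482.80 − £862,400 = £1,807,082.80. Interest = £550,012.00.
DOL = £2,669,482.80 ÷ £1,807,082.80 = 1.4772; DFL = £1,807,082.80 ÷ £1,257,070.80 = 1.4375.
DCL = DOL × DFL = 1.4772 × 1.4375 = 2.1235.

2.12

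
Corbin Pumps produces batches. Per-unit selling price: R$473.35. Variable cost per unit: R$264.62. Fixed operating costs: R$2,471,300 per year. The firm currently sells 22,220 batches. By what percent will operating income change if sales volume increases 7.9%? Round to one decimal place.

At 22,220 units, contribution = 22,220 × R$208.73 = R$4,637,980.60.
Operating income = contribution − fixed costs = R$4,637,980.60 − R$2,471,300 = R$2,166,680.60.
Degree of operating leverage = R$4,637,980.60 / R$2,166,680.60 = 2.1406.
So EBIT moves 2.1406 × (+7.9%) = +16.9%.

+16.9%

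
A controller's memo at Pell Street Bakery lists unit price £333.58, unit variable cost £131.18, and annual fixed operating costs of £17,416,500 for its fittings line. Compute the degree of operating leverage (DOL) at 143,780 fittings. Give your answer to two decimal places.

2.49

Total contribution margin = 143,780 × £202.40 = £29,101,072.00.
Subtracting fixed costs: EBIT = £29,101,072.00 − £17,416,500 = £11,684,572.00.
DOL = contribution ÷ EBIT = £29,101,072.00 ÷ £11,684,572.00 = 2.4906.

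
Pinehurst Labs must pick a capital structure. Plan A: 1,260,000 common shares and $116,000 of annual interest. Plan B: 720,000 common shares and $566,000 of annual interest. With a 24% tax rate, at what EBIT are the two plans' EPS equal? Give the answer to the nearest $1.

$1,166,000

At indifference, (EBIT − 116,000)(1 − t)/1,260,000 = (EBIT − 566,000)(1 − t)/720,000.
The (1 − t) factor cancels: (EBIT − 116,000) × 720,000 = (EBIT − 566,000) × 1,260,000.
EBIT × (1,260,000 − 720,000) = 566,000 × 1,260,000 − 116,000 × 720,000 = 629,640,000,000, so EBIT = 629,640,000,000 ÷ 540,000 = 1,166,000.00.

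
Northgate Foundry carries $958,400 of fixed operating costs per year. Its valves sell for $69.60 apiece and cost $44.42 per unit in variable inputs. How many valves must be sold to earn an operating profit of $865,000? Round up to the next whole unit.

72,415 valves

Contribution margin per unit = $69.60 − $44.42 = $25.18.
Required volume = (fixed costs + target profit) ÷ CM = ($958,400 + $865,000) ÷ $25.18 = 72,414.61, so 72,415 valves.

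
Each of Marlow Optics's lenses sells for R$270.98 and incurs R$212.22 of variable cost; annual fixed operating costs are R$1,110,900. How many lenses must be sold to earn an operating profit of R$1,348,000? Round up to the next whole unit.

Contribution margin per unit = R$270.98 − R$212.22 = R$58.76.
Units = (FC + target) / CM = (R$1,110,900 + R$1,348,000) / R$58.76 = 41,846.49, so 41,847 lenses.

41,847 lenses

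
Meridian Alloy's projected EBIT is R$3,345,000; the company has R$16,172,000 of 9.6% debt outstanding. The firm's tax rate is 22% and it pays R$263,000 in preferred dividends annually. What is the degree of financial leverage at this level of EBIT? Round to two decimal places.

Annual interest charges come to R$1,552,512.00.
Pre-tax preferred-dividend burden = R$263,000 ÷ (1 − 0.22) = R$337,179.49.
DFL = EBIT ÷ [EBIT − I − D_p/(1−t)] = R$3,345,000 ÷ [R$3,345,000 − R$1,552,512.00 − R$337,179.49] = R$3,345,000 ÷ R$1,455,308.51 = 2.2985.

2.30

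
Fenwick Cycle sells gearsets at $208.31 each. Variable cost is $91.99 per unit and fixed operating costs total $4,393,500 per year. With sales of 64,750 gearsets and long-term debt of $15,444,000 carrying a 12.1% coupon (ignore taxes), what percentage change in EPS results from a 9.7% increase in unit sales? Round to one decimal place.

+57.5%

Contribution at this volume is 64,750 × $116.32 = $7,531,720.00.
EBIT = $7,531,720.00 − $4,393,500 = $3,138,220.00.
After interest of $1,868,724.00, pre-tax earnings = $1,269,496.00.
Degree of combined leverage = contribution ÷ (EBIT − I) = $7,531,720.00 ÷ $1,269,496.00 = 5.9328.
%ΔEPS = DCL × %ΔSales = 5.9328 × +9.7% = +57.5%.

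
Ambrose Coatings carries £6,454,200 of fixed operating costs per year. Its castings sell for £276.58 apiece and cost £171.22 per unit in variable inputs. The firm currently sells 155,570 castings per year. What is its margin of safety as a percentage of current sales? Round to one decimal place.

Unit CM = price − variable cost = £276.58 − £171.22 = £105.36. Break-even units = £6,454,200 ÷ £105.36 = 61,258.54; break-even revenue = 61,258.54 × £276.58 = £16,942,887.59.
Actual sales revenue = 155,570 × £276.58 = £43,027,550.60.
Margin of safety = (£43,027,550.60 − £16,942,887.59) ÷ £43,027,550.60 = 60.6%.

60.6%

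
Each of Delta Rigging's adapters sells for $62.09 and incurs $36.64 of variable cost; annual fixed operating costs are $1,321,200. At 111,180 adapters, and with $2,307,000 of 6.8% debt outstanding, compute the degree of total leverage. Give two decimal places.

Total contribution margin = 111,180 × $25.45 = $2,829,531.00.
Operating income = contribution − fixed costs = $2,829,531.00 − $1,321,200 = $1,508,331.00. Interest = $156,876.00, so EBIT − I = $1,351,455.00.
DCL = contribution ÷ (EBIT − I) = $2,829,531.00 ÷ $1,351,455.00 = 2.0937.

2.09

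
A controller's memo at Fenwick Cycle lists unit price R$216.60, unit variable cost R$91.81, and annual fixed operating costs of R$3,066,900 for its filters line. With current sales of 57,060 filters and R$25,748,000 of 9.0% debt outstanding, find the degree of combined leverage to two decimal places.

4.10

Total contribution margin = 57,060 × R$124.79 = R$7,120,517.40.
EBIT = R$7,120,517.40 − R$3,066,900 = R$4,053,617.40. Interest = R$2,317,320.00, so EBIT − I = R$1,736,297.40.
Degree of total leverage = total CM / (EBIT − interest) = R$7,120,517.40 / R$1,736,297.40 = 4.1010.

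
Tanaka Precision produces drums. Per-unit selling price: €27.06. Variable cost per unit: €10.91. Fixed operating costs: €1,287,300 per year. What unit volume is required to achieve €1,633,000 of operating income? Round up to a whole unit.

Each unit contributes €27.06 − €10.91 = €16.15.
Units = (FC + target) / CM = (€1,287,300 + €1,633,000) / €16.15 = 180,823.53, so 180,824 drums.

180,824 drums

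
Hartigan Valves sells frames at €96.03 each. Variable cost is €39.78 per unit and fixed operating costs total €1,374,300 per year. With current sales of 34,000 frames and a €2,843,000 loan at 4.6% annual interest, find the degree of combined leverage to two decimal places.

At 34,000 units, contribution = 34,000 × €56.25 = €1,912,500.00.
EBIT = €1,912,500.00 − €1,374,300 = €538,200.00. Interest = €130,778.00.
DOL = €1,912,500.00 ÷ €538,200.00 = 3.5535; DFL = €538,200.00 ÷ €407,422.00 = 1.3210.
DCL = DOL × DFL = 3.5535 × 1.3210 = 4.6942.

4.69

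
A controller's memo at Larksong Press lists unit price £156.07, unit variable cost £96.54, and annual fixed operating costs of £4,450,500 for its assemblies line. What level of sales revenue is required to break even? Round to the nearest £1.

Contribution margin per unit = £156.07 − £96.54 = £59.53, a CM ratio of £59.53 ÷ £156.07 = 0.3814.
Break-even sales = FC ÷ CM ratio = £4,450,500 × £156.07 / £59.53 = £11,667,891.

£11,667,891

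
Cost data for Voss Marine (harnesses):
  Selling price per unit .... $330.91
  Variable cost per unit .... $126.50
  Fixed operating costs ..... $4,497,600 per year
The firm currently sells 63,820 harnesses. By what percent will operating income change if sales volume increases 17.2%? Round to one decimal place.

+26.3%

Total contribution margin = 63,820 × $204.41 = $13,045,446.20.
Subtracting fixed costs: EBIT = $13,045,446.20 − $4,497,600 = $8,547,846.20.
So DOL = total CM / EBIT = $13,045,446.20 / $8,547,846.20 = 1.5262.
Operating income changes by 1.5262 × +17.2% = +26.3%.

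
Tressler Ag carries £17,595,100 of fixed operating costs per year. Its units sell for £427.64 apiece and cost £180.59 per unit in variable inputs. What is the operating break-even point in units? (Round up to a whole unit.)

Each unit contributes £427.64 − £180.59 = £247.05.
Units to break even: £17,595,100 ÷ £247.05 = 71,220.81, rounded up to 71,221.

71,221 units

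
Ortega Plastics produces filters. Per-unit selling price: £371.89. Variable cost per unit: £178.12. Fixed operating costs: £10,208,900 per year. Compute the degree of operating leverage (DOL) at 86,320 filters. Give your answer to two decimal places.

2.57

Contribution at this volume is 86,320 × £193.77 = £16,726,226.40.
Subtracting fixed costs: EBIT = £16,726,226.40 − £10,208,900 = £6,517,326.40.
DOL = contribution ÷ EBIT = £16,726,226.40 ÷ £6,517,326.40 = 2.5664.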